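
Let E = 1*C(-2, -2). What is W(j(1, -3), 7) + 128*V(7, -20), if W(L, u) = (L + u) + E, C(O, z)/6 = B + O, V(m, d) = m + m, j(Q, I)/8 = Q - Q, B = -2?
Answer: 1775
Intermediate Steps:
j(Q, I) = 0 (j(Q, I) = 8*(Q - Q) = 8*0 = 0)
V(m, d) = 2*m
C(O, z) = -12 + 6*O (C(O, z) = 6*(-2 + O) = -12 + 6*O)
E = -24 (E = 1*(-12 + 6*(-2)) = 1*(-12 - 12) = 1*(-24) = -24)
W(L, u) = -24 + L + u (W(L, u) = (L + u) - 24 = -24 + L + u)
W(j(1, -3), 7) + 128*V(7, -20) = (-24 + 0 + 7) + 128*(2*7) = -17 + 128*14 = -17 + 1792 = 1775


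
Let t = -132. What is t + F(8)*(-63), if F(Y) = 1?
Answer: -195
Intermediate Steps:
t + F(8)*(-63) = -132 + 1*(-63) = -132 - 63 = -195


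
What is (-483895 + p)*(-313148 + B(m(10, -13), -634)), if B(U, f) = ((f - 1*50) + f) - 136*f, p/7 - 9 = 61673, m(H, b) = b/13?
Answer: 11896201282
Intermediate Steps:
m(H, b) = b/13 (m(H, b) = b*(1/13) = b/13)
p = 431774 (p = 63 + 7*61673 = 63 + 431711 = 431774)
B(U, f) = -50 - 134*f (B(U, f) = ((f - 50) + f) - 136*f = ((-50 + f) + f) - 136*f = (-50 + 2*f) - 136*f = -50 - 134*f)
(-483895 + p)*(-313148 + B(m(10, -13), -634)) = (-483895 + 431774)*(-313148 + (-50 - 134*(-634))) = -52121*(-313148 + (-50 + 84956)) = -52121*(-313148 + 84906) = -52121*(-228242) = 11896201282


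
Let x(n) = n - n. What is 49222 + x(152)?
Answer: 49222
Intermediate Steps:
x(n) = 0
49222 + x(152) = 49222 + 0 = 49222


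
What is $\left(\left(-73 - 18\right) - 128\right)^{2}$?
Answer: $47961$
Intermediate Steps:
$\left(\left(-73 - 18\right) - 128\right)^{2} = \left(-91 - 128\right)^{2} = \left(-219\right)^{2} = 47961$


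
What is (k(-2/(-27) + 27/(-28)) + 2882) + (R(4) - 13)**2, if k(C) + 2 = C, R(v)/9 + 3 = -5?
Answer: 7638707/756 ≈ 10104.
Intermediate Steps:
R(v) = -72 (R(v) = -27 + 9*(-5) = -27 - 45 = -72)
k(C) = -2 + C
(k(-2/(-27) + 27/(-28)) + 2882) + (R(4) - 13)**2 = ((-2 + (-2/(-27) + 27/(-28))) + 2882) + (-72 - 13)**2 = ((-2 + (-2*(-1/27) + 27*(-1/28))) + 2882) + (-85)**2 = ((-2 + (2/27 - 27/28)) + 2882) + 7225 = ((-2 - 673/756) + 2882) + 7225 = (-2185/756 + 2882) + 7225 = 2176607/756 + 7225 = 7638707/756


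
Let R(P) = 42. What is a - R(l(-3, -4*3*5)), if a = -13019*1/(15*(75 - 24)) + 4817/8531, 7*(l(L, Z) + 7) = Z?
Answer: -381481114/6526215 ≈ -58.454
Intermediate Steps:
l(L, Z) = -7 + Z/7
a = -107380084/6526215 (a = -13019/(51*15) + 4817*(1/8531) = -13019/765 + 4817/8531 = -107380084/6526215 ≈ -16.454)
a - R(l(-3, -4*3*5)) = -107380084/6526215 - 1*42 = -107380084/6526215 - 42 = -381481114/6526215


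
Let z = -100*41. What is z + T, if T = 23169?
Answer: 19069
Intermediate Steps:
z = -4100
z + T = -4100 + 23169 = 19069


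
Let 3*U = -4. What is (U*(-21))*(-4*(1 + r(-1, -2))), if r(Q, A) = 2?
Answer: -336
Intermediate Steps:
U = -4/3 (U = (1/3)*(-4) = -4/3 ≈ -1.3333)
(U*(-21))*(-4*(1 + r(-1, -2))) = (-4/3*(-21))*(-4*(1 + 2)) = 28*(-4*3) = 28*(-12) = -336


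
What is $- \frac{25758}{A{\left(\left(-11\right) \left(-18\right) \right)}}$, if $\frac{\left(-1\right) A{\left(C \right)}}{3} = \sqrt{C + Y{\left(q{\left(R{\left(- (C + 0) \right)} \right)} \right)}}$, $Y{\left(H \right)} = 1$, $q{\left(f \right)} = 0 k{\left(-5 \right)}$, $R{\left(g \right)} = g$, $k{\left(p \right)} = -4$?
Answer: $\frac{8586 \sqrt{199}}{199} \approx 608.65$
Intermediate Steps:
$q{\left(f \right)} = 0$ ($q{\left(f \right)} = 0 \left(-4\right) = 0$)
$A{\left(C \right)} = - 3 \sqrt{1 + C}$ ($A{\left(C \right)} = - 3 \sqrt{C + 1} = - 3 \sqrt{1 + C}$)
$- \frac{25758}{A{\left(\left(-11\right) \left(-18\right) \right)}} = - \frac{25758}{\left(-3\right) \sqrt{1 - -198}} = - \frac{25758}{\left(-3\right) \sqrt{1 + 198}} = - \frac{25758}{\left(-3\right) \sqrt{199}} = - 25758 \left(- \frac{\sqrt{199}}{597}\right) = \frac{8586 \sqrt{199}}{199}$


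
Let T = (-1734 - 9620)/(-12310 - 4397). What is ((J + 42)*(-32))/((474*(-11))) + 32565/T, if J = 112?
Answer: 128945582131/2690898 ≈ 47919.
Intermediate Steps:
T = 11354/16707 (T = -11354/(-16707) = -11354*(-1/16707) = 11354/16707 ≈ 0.67959)
((J + 42)*(-32))/((474*(-11))) + 32565/T = ((112 + 42)*(-32))/((474*(-11))) + 32565/(11354/16707) = (154*(-32))/(-5214) + 32565*(16707/11354) = -4928*(-1/5214) + 544063455/11354 = 224/237 + 544063455/11354 = 128945582131/2690898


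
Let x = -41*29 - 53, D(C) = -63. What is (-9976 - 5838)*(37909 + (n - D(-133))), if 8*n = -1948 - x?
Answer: -1198187245/2 ≈ -5.9909e+8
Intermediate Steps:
x = -1242 (x = -1189 - 53 = -1242)
n = -353/4 (n = (-1948 - 1*(-1242))/8 = (-1948 + 1242)/8 = (1/8)*(-706) = -353/4 ≈ -88.250)
(-9976 - 5838)*(37909 + (n - D(-133))) = (-9976 - 5838)*(37909 + (-353/4 - 1*(-63))) = -15814*(37909 + (-353/4 + 63)) = -15814*(37909 - 101/4) = -15814*151535/4 = -1198187245/2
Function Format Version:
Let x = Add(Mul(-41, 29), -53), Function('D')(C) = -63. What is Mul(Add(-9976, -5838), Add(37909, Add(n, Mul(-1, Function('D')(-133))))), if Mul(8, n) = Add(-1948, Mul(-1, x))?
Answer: Rational(-1198187245, 2) ≈ -5.9909e+8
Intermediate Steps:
x = -1242 (x = Add(-1189, -53) = -1242)
n = Rational(-353, 4) (n = Mul(Rational(1, 8), Add(-1948, Mul(-1, -1242))) = Mul(Rational(1, 8), Add(-1948, 1242)) = Mul(Rational(1, 8), -706) = Rational(-353, 4) ≈ -88.250)
Mul(Add(-9976, -5838), Add(37909, Add(n, Mul(-1, Function('D')(-133))))) = Mul(Add(-9976, -5838), Add(37909, Add(Rational(-353, 4), Mul(-1, -63)))) = Mul(-15814, Add(37909, Add(Rational(-353, 4), 63))) = Mul(-15814, Add(37909, Rational(-101, 4))) = Mul(-15814, Rational(151535, 4)) = Rational(-1198187245, 2)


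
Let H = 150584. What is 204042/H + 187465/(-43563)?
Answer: -9670273957/3279945396 ≈ -2.9483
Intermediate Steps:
204042/H + 187465/(-43563) = 204042/150584 + 187465/(-43563) = 204042*(1/150584) + 187465*(-1/43563) = 102021/75292 - 187465/43563 = -9670273957/3279945396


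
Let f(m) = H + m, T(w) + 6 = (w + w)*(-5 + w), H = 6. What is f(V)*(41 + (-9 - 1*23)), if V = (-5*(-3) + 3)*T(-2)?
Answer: 3618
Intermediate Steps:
T(w) = -6 + 2*w*(-5 + w) (T(w) = -6 + (w + w)*(-5 + w) = -6 + (2*w)*(-5 + w) = -6 + 2*w*(-5 + w))
V = 396 (V = (-5*(-3) + 3)*(-6 - 10*(-2) + 2*(-2)²) = (15 + 3)*(-6 + 20 + 2*4) = 18*(-6 + 20 + 8) = 18*22 = 396)
f(m) = 6 + m
f(V)*(41 + (-9 - 1*23)) = (6 + 396)*(41 + (-9 - 1*23)) = 402*(41 + (-9 - 23)) = 402*(41 - 32) = 402*9 = 3618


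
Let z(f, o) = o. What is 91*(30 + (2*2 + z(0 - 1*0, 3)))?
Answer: 3367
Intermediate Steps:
91*(30 + (2*2 + z(0 - 1*0, 3))) = 91*(30 + (2*2 + 3)) = 91*(30 + (4 + 3)) = 91*(30 + 7) = 91*37 = 3367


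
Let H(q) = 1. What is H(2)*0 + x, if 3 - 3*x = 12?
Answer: -3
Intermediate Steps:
x = -3 (x = 1 - ⅓*12 = 1 - 4 = -3)
H(2)*0 + x = 1*0 - 3 = 0 - 3 = -3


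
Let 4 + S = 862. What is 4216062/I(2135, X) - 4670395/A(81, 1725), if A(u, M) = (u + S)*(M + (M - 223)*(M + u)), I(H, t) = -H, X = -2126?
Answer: -10745750454252791/5441607815805 ≈ -1974.7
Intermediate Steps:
S = 858 (S = -4 + 862 = 858)
A(u, M) = (858 + u)*(M + (-223 + M)*(M + u)) (A(u, M) = (u + 858)*(M + (M - 223)*(M + u)) = (858 + u)*(M + (-223 + M)*(M + u)))
4216062/I(2135, X) - 4670395/A(81, 1725) = 4216062/((-1*2135)) - 4670395/(-191334*81 - 190476*1725 - 223*81² + 858*1725² + 1725*81² + 81*1725² + 636*1725*81) = 4216062/(-2135) - 4670395/(-15498054 - 328571100 - 223*6561 + 858*2975625 + 1725*6561 + 81*2975625 + 88865100) = 4216062*(-1/2135) - 4670395/(-15498054 - 328571100 - 1463103 + 2553086250 + 11317725 + 241025625 + 88865100) = -4216062/2135 - 4670395/2548762443 = -10745750454252791/5441607815805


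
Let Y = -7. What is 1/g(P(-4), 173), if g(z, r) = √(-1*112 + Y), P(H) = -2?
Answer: -I*√119/119 ≈ -0.09167*I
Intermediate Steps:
g(z, r) = I*√119 (g(z, r) = √(-1*112 - 7) = √(-112 - 7) = √(-119) = I*√119)
1/g(P(-4), 173) = 1/(I*√119) = -I*√119/119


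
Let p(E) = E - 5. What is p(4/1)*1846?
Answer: -1846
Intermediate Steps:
p(E) = -5 + E
p(4/1)*1846 = (-5 + 4/1)*1846 = (-5 + 4*1)*1846 = (-5 + 4)*1846 = -1*1846 = -1846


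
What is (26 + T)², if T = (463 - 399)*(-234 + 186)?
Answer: 9278116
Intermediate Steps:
T = -3072 (T = 64*(-48) = -3072)
(26 + T)² = (26 - 3072)² = (-3046)² = 9278116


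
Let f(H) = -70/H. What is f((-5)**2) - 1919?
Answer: -9609/5 ≈ -1921.8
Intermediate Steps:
f((-5)**2) - 1919 = -70/((-5)**2) - 1919 = -70/25 - 1919 = -70*1/25 - 1919 = -14/5 - 1919 = -9609/5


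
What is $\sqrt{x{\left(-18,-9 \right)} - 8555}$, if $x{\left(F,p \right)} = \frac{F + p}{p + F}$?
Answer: $i \sqrt{8554} \approx 92.488 i$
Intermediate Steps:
$x{\left(F,p \right)} = 1$ ($x{\left(F,p \right)} = \frac{F + p}{F + p} = 1$)
$\sqrt{x{\left(-18,-9 \right)} - 8555} = \sqrt{1 - 8555} = \sqrt{-8554} = i \sqrt{8554}$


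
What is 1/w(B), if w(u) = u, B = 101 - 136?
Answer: -1/35 ≈ -0.028571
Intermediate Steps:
B = -35
1/w(B) = 1/(-35) = -1/35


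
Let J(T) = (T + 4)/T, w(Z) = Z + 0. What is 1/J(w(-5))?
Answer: 5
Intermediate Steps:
w(Z) = Z
J(T) = (4 + T)/T
1/J(w(-5)) = 1/((4 - 5)/(-5)) = 1/(-⅕*(-1)) = 1/(⅕) = 5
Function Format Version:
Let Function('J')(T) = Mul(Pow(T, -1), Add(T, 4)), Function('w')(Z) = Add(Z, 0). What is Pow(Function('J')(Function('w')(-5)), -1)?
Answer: 5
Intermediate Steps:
Function('w')(Z) = Z
Function('J')(T) = Mul(Pow(T, -1), Add(4, T))
Pow(Function('J')(Function('w')(-5)), -1) = Pow(Mul(Pow(-5, -1), Add(4, -5)), -1) = Pow(Mul(Rational(-1, 5), -1), -1) = Pow(Rational(1, 5), -1) = 5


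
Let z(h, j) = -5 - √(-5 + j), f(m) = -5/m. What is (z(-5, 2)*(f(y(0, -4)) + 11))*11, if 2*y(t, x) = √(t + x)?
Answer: -605 - 275*I + √3*(55 - 121*I) ≈ -509.74 - 484.58*I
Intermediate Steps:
y(t, x) = √(t + x)/2
(z(-5, 2)*(f(y(0, -4)) + 11))*11 = ((-5 - √(-5 + 2))*(-5*2/√(0 - 4) + 11))*11 = ((-5 - √(-3))*(-5*(-I) + 11))*11 = ((-5 - I*√3)*(-5*(-I) + 11))*11 = ((-5 - I*√3)*(-(-5)*I + 11))*11 = ((-5 - I*√3)*(5*I + 11))*11 = ((-5 - I*√3)*(11 + 5*I))*11 = 11*(-5 - I*√3)*(11 + 5*I)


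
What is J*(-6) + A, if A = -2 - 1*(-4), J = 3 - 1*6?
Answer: 20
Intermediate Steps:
J = -3 (J = 3 - 6 = -3)
A = 2 (A = -2 + 4 = 2)
J*(-6) + A = -3*(-6) + 2 = 18 + 2 = 20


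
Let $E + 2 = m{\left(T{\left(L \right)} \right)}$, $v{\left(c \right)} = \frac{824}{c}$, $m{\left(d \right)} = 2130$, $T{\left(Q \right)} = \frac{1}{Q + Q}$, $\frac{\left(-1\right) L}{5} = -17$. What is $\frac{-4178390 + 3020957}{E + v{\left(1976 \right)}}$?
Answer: $- \frac{285885951}{525719} \approx -543.8$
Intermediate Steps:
$L = 85$ ($L = \left(-5\right) \left(-17\right) = 85$)
$T{\left(Q \right)} = \frac{1}{2 Q}$
$E = 2128$ ($E = -2 + 2130 = 2128$)
$\frac{-4178390 + 3020957}{E + v{\left(1976 \right)}} = \frac{-4178390 + 3020957}{2128 + \frac{824}{1976}} = - \frac{1157433}{2128 + 824 \cdot \frac{1}{1976}} = - \frac{1157433}{2128 + \frac{103}{247}} = - \frac{1157433}{\frac{525719}{247}} = \left(-1157433\right) \frac{247}{525719} = - \frac{285885951}{525719}$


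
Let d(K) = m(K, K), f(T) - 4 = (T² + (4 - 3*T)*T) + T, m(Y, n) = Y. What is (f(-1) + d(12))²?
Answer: 81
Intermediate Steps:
f(T) = 4 + T + T² + T*(4 - 3*T) (f(T) = 4 + ((T² + (4 - 3*T)*T) + T) = 4 + ((T² + T*(4 - 3*T)) + T) = 4 + (T + T² + T*(4 - 3*T)) = 4 + T + T² + T*(4 - 3*T))
d(K) = K
(f(-1) + d(12))² = ((4 - 2*(-1)² + 5*(-1)) + 12)² = ((4 - 2*1 - 5) + 12)² = ((4 - 2 - 5) + 12)² = (-3 + 12)² = 9² = 81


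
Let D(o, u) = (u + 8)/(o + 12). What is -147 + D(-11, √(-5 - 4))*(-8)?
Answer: -211 - 24*I ≈ -211.0 - 24.0*I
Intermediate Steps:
D(o, u) = (8 + u)/(12 + o)
-147 + D(-11, √(-5 - 4))*(-8) = -147 + ((8 + √(-5 - 4))/(12 - 11))*(-8) = -147 + ((8 + √(-9))/1)*(-8) = -147 + (1*(8 + 3*I))*(-8) = -147 + (8 + 3*I)*(-8) = -147 + (-64 - 24*I) = -211 - 24*I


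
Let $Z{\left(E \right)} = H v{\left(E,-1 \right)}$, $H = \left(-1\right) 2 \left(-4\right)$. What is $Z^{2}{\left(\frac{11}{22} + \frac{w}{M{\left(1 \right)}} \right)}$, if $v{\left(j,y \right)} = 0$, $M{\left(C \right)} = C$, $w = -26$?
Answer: $0$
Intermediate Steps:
$H = 8$ ($H = \left(-2\right) \left(-4\right) = 8$)
$Z{\left(E \right)} = 0$ ($Z{\left(E \right)} = 8 \cdot 0 = 0$)
$Z^{2}{\left(\frac{11}{22} + \frac{w}{M{\left(1 \right)}} \right)} = 0^{2} = 0$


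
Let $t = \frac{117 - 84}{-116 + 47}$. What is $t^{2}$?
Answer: $\frac{121}{529} \approx 0.22873$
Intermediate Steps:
$t = - \frac{11}{23}$ ($t = \frac{33}{-69} = 33 \left(- \frac{1}{69}\right) = - \frac{11}{23} \approx -0.47826$)
$t^{2} = \left(- \frac{11}{23}\right)^{2} = \frac{121}{529}$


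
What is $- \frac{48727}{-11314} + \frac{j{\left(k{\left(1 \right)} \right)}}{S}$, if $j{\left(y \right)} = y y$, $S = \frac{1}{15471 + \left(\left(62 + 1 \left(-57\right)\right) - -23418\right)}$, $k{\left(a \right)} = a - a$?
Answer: $\frac{48727}{11314} \approx 4.3068$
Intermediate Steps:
$k{\left(a \right)} = 0$
$S = \frac{1}{38894}$ ($S = \frac{1}{15471 + \left(\left(62 - 57\right) + 23418\right)} = \frac{1}{15471 + \left(5 + 23418\right)} = \frac{1}{15471 + 23423} = \frac{1}{38894} \approx 2.5711 \cdot 10^{-5}$)
$j{\left(y \right)} = y^{2}$
$- \frac{48727}{-11314} + \frac{j{\left(k{\left(1 \right)} \right)}}{S} = - \frac{48727}{-11314} + 0^{2} \frac{1}{\frac{1}{38894}} = \left(-48727\right) \left(- \frac{1}{11314}\right) + 0 \cdot 38894 = \frac{48727}{11314} + 0 = \frac{48727}{11314}$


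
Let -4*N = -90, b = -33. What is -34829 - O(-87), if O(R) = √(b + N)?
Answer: -34829 - I*√42/2 ≈ -34829.0 - 3.2404*I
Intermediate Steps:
N = 45/2 (N = -¼*(-90) = 45/2 ≈ 22.500)
O(R) = I*√42/2 (O(R) = √(-33 + 45/2) = √(-21/2) = I*√42/2)
-34829 - O(-87) = -34829 - I*√42/2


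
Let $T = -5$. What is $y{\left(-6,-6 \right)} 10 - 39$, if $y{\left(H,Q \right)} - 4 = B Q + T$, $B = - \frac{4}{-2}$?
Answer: $-169$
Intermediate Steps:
$B = 2$ ($B = \left(-4\right) \left(- \frac{1}{2}\right) = 2$)
$y{\left(H,Q \right)} = -1 + 2 Q$ ($y{\left(H,Q \right)} = 4 + \left(2 Q - 5\right) = 4 + \left(-5 + 2 Q\right) = -1 + 2 Q$)
$y{\left(-6,-6 \right)} 10 - 39 = \left(-1 + 2 \left(-6\right)\right) 10 - 39 = \left(-1 - 12\right) 10 - 39 = \left(-13\right) 10 - 39 = -130 - 39 = -169$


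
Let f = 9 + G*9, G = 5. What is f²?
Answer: 2916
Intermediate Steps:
f = 54 (f = 9 + 5*9 = 9 + 45 = 54)
f² = 54² = 2916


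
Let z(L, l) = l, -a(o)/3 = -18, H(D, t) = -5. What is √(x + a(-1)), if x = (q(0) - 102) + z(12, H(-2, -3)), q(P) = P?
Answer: I*√53 ≈ 7.2801*I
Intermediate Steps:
a(o) = 54 (a(o) = -3*(-18) = 54)
x = -107 (x = (0 - 102) - 5 = -102 - 5 = -107)
√(x + a(-1)) = √(-107 + 54) = √(-53) = I*√53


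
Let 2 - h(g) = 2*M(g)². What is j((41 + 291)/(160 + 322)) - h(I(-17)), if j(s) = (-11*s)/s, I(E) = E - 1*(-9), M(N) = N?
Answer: 115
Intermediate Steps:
I(E) = 9 + E (I(E) = E + 9 = 9 + E)
h(g) = 2 - 2*g²
j(s) = -11
j((41 + 291)/(160 + 322)) - h(I(-17)) = -11 - (2 - 2*(9 - 17)²) = -11 - (2 - 2*(-8)²) = -11 - (2 - 2*64) = -11 - (2 - 128) = -11 - 1*(-126) = -11 + 126 = 115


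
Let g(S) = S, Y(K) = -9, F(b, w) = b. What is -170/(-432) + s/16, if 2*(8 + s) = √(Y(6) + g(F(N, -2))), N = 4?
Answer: -23/216 + I*√5/32 ≈ -0.10648 + 0.069877*I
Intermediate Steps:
s = -8 + I*√5/2 (s = -8 + √(-9 + 4)/2 = -8 + √(-5)/2 = -8 + (I*√5)/2 = -8 + I*√5/2 ≈ -8.0 + 1.118*I)
-170/(-432) + s/16 = -170/(-432) + (-8 + I*√5/2)/16 = -170*(-1/432) + (-8 + I*√5/2)*(1/16) = 85/216 + (-½ + I*√5/32) = -23/216 + I*√5/32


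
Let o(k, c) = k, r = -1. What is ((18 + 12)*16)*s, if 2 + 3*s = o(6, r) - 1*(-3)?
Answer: 1120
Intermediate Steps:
s = 7/3 (s = -2/3 + (6 - 1*(-3))/3 = -2/3 + (6 + 3)/3 = -2/3 + (1/3)*9 = -2/3 + 3 = 7/3 ≈ 2.3333)
((18 + 12)*16)*s = ((18 + 12)*16)*(7/3) = (30*16)*(7/3) = 480*(7/3) = 1120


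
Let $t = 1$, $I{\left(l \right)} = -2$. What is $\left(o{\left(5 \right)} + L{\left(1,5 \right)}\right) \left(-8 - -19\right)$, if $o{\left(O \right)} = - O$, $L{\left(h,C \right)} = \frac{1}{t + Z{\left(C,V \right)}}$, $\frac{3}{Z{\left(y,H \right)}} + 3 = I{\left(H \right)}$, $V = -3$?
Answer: $- \frac{55}{2} \approx -27.5$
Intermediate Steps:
$Z{\left(y,H \right)} = - \frac{3}{5}$ ($Z{\left(y,H \right)} = \frac{3}{-3 - 2} = \frac{3}{-5} = 3 \left(- \frac{1}{5}\right) = - \frac{3}{5}$)
$L{\left(h,C \right)} = \frac{5}{2}$ ($L{\left(h,C \right)} = \frac{1}{1 - \frac{3}{5}} = \frac{1}{\frac{2}{5}} = \frac{5}{2}$)
$\left(o{\left(5 \right)} + L{\left(1,5 \right)}\right) \left(-8 - -19\right) = \left(\left(-1\right) 5 + \frac{5}{2}\right) \left(-8 - -19\right) = \left(-5 + \frac{5}{2}\right) \left(-8 + 19\right) = \left(- \frac{5}{2}\right) 11 = - \frac{55}{2}$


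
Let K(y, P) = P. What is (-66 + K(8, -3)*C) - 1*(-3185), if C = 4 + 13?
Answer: 3068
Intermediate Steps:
C = 17
(-66 + K(8, -3)*C) - 1*(-3185) = (-66 - 3*17) - 1*(-3185) = (-66 - 51) + 3185 = -117 + 3185 = 3068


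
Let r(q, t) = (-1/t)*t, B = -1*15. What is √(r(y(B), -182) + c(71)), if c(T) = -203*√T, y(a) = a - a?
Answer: √(-1 - 203*√71) ≈ 41.37*I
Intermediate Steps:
B = -15
y(a) = 0
r(q, t) = -1
√(r(y(B), -182) + c(71)) = √(-1 - 203*√71)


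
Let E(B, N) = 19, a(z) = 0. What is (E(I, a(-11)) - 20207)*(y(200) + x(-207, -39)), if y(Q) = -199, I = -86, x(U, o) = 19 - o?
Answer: 2846508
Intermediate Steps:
(E(I, a(-11)) - 20207)*(y(200) + x(-207, -39)) = (19 - 20207)*(-199 + (19 - 1*(-39))) = -20188*(-199 + (19 + 39)) = -20188*(-199 + 58) = -20188*(-141) = 2846508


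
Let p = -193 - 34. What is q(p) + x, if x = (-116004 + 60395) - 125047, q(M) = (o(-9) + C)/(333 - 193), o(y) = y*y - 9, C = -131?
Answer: -25291899/140 ≈ -1.8066e+5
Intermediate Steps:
o(y) = -9 + y² (o(y) = y² - 9 = -9 + y²)
p = -227
q(M) = -59/140 (q(M) = ((-9 + (-9)²) - 131)/(333 - 193) = ((-9 + 81) - 131)/140 = (72 - 131)*(1/140) = -59*1/140 = -59/140)
x = -180656 (x = -55609 - 125047 = -180656)
q(p) + x = -59/140 - 180656 = -25291899/140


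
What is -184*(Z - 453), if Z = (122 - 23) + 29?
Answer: 59800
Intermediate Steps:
Z = 128 (Z = 99 + 29 = 128)
-184*(Z - 453) = -184*(128 - 453) = -184*(-325) = 59800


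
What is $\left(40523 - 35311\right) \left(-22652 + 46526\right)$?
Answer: $124431288$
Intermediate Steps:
$\left(40523 - 35311\right) \left(-22652 + 46526\right) = 5212 \cdot 23874 = 124431288$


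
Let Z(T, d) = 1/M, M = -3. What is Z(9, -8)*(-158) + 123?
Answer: 527/3 ≈ 175.67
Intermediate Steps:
Z(T, d) = -⅓ (Z(T, d) = 1/(-3) = -⅓)
Z(9, -8)*(-158) + 123 = -⅓*(-158) + 123 = 158/3 + 123 = 527/3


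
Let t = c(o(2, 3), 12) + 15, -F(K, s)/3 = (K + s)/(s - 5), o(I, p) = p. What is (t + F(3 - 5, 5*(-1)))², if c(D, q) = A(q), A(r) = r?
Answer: 62001/100 ≈ 620.01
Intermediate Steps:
c(D, q) = q
F(K, s) = -3*(K + s)/(-5 + s) (F(K, s) = -3*(K + s)/(s - 5) = -3*(K + s)/(-5 + s))
t = 27 (t = 12 + 15 = 27)
(t + F(3 - 5, 5*(-1)))² = (27 + 3*(-(3 - 5) - 5*(-1))/(-5 + 5*(-1)))² = (27 + 3*(-1*(-2) - 1*(-5))/(-5 - 5))² = (27 + 3*(2 + 5)/(-10))² = (27 + 3*(-⅒)*7)² = (27 - 21/10)² = (249/10)² = 62001/100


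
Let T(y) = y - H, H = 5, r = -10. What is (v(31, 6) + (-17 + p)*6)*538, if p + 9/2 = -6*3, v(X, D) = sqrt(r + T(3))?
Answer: -127506 + 1076*I*sqrt(3) ≈ -1.2751e+5 + 1863.7*I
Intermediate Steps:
T(y) = -5 + y (T(y) = y - 1*5 = y - 5 = -5 + y)
v(X, D) = 2*I*sqrt(3) (v(X, D) = sqrt(-10 + (-5 + 3)) = sqrt(-10 - 2) = sqrt(-12) = 2*I*sqrt(3))
p = -45/2 (p = -9/2 - 6*3 = -9/2 - 18 = -45/2 ≈ -22.500)
(v(31, 6) + (-17 + p)*6)*538 = (2*I*sqrt(3) + (-17 - 45/2)*6)*538 = (2*I*sqrt(3) - 79/2*6)*538 = (2*I*sqrt(3) - 237)*538 = (-237 + 2*I*sqrt(3))*538 = -127506 + 1076*I*sqrt(3)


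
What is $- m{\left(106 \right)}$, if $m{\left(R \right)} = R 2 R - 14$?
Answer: $-22458$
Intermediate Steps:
$m{\left(R \right)} = -14 + 2 R^{2}$ ($m{\left(R \right)} = 2 R R - 14 = 2 R^{2} - 14 = -14 + 2 R^{2}$)
$- m{\left(106 \right)} = - (-14 + 2 \cdot 106^{2}) = - (-14 + 2 \cdot 11236) = - (-14 + 22472) = \left(-1\right) 22458 = -22458$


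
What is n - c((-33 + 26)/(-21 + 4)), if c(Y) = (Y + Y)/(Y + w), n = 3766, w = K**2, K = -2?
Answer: 282436/75 ≈ 3765.8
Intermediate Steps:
w = 4 (w = (-2)**2 = 4)
c(Y) = 2*Y/(4 + Y) (c(Y) = (Y + Y)/(Y + 4) = (2*Y)/(4 + Y) = 2*Y/(4 + Y))
n - c((-33 + 26)/(-21 + 4)) = 3766 - 2*(-33 + 26)/(-21 + 4)/(4 + (-33 + 26)/(-21 + 4)) = 3766 - 2*(-7/(-17))/(4 - 7/(-17)) = 3766 - 2*(-7*(-1/17))/(4 - 7*(-1/17)) = 3766 - 2*7/(17*(4 + 7/17)) = 3766 - 2*7/(17*75/17) = 3766 - 2*7*17/(17*75) = 3766 - 1*14/75 = 3766 - 14/75 = 282436/75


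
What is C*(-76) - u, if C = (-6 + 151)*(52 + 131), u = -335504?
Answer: -1681156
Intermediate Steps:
C = 26535 (C = 145*183 = 26535)
C*(-76) - u = 26535*(-76) - 1*(-335504) = -2016660 + 335504 = -1681156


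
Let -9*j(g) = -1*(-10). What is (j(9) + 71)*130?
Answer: 81770/9 ≈ 9085.6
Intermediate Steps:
j(g) = -10/9 (j(g) = -(-1)*(-10)/9 = -⅑*10 = -10/9)
(j(9) + 71)*130 = (-10/9 + 71)*130 = (629/9)*130 = 81770/9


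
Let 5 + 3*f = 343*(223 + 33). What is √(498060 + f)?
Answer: √4745949/3 ≈ 726.17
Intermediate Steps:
f = 87803/3 (f = -5/3 + (343*(223 + 33))/3 = -5/3 + (343*256)/3 = -5/3 + (⅓)*87808 = -5/3 + 87808/3 = 87803/3 ≈ 29268.)
√(498060 + f) = √(498060 + 87803/3) = √(1581983/3) = √4745949/3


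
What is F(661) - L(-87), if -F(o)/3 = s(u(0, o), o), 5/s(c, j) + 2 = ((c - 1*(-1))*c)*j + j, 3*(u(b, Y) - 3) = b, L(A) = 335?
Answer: -2878000/8591 ≈ -335.00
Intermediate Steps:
u(b, Y) = 3 + b/3
s(c, j) = 5/(-2 + j + c*j*(1 + c)) (s(c, j) = 5/(-2 + (((c - 1*(-1))*c)*j + j)) = 5/(-2 + (((c + 1)*c)*j + j)) = 5/(-2 + (((1 + c)*c)*j + j)) = 5/(-2 + ((c*(1 + c))*j + j)) = 5/(-2 + (c*j*(1 + c) + j)) = 5/(-2 + (j + c*j*(1 + c))) = 5/(-2 + j + c*j*(1 + c)))
F(o) = -15/(-2 + 13*o) (F(o) = -15/(-2 + o + (3 + (1/3)*0)*o + o*(3 + (1/3)*0)**2) = -15/(-2 + o + (3 + 0)*o + o*(3 + 0)**2) = -15/(-2 + o + 3*o + o*3**2) = -15/(-2 + o + 3*o + o*9) = -15/(-2 + o + 3*o + 9*o) = -15/(-2 + 13*o))
F(661) - L(-87) = -15/(-2 + 13*661) - 1*335 = -15/(-2 + 8593) - 335 = -15/8591 - 335 = -2878000/8591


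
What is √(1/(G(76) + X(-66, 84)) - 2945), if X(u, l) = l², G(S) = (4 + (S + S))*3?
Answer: I*√4631059411/1254 ≈ 54.268*I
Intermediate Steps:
G(S) = 12 + 6*S (G(S) = (4 + 2*S)*3 = 12 + 6*S)
√(1/(G(76) + X(-66, 84)) - 2945) = √(1/((12 + 6*76) + 84²) - 2945) = √(1/((12 + 456) + 7056) - 2945) = √(1/(468 + 7056) - 2945) = √(1/7524 - 2945) = √(-22158179/7524) = I*√4631059411/1254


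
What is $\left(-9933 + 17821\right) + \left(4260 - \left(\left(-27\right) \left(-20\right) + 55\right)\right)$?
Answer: $11553$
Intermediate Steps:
$\left(-9933 + 17821\right) + \left(4260 - \left(\left(-27\right) \left(-20\right) + 55\right)\right) = 7888 + \left(4260 - \left(540 + 55\right)\right) = 7888 + \left(4260 - 595\right) = 7888 + 3665 = 11553$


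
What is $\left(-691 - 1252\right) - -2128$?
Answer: $185$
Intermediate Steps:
$\left(-691 - 1252\right) - -2128 = -1943 + 2128 = 185$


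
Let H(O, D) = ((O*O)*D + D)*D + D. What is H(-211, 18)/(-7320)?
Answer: -2404191/1220 ≈ -1970.6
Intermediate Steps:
H(O, D) = D + D*(D + D*O**2) (H(O, D) = (O**2*D + D)*D + D = (D*O**2 + D)*D + D = (D + D*O**2)*D + D = D*(D + D*O**2) + D = D + D*(D + D*O**2))
H(-211, 18)/(-7320) = (18*(1 + 18 + 18*(-211)**2))/(-7320) = (18*(1 + 18 + 18*44521))*(-1/7320) = (18*(1 + 18 + 801378))*(-1/7320) = (18*801397)*(-1/7320) = 14425146*(-1/7320) = -2404191/1220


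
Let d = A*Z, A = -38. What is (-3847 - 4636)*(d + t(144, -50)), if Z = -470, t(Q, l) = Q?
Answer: -152727932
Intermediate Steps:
d = 17860 (d = -38*(-470) = 17860)
(-3847 - 4636)*(d + t(144, -50)) = (-3847 - 4636)*(17860 + 144) = -8483*18004 = -152727932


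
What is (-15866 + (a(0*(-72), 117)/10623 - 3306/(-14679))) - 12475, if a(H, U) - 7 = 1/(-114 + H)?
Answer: -55978041864107/1975176882 ≈ -28341.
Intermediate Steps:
a(H, U) = 7 + 1/(-114 + H)
(-15866 + (a(0*(-72), 117)/10623 - 3306/(-14679))) - 12475 = (-15866 + (((-797 + 7*(0*(-72)))/(-114 + 0*(-72)))/10623 - 3306/(-14679))) - 12475 = (-15866 + (((-797 + 7*0)/(-114 + 0))*(1/10623) - 3306*(-1/14679))) - 12475 = (-15866 + (((-797 + 0)/(-114))*(1/10623) + 1102/4893)) - 12475 = (-15866 + (-1/114*(-797)*(1/10623) + 1102/4893)) - 12475 = (-15866 + ((797/114)*(1/10623) + 1102/4893)) - 12475 = (-15866 + (797/1211022 + 1102/4893)) - 12475 = (-15866 + 446148655/1975176882) - 12475 = -31337710261157/1975176882 - 12475 = -55978041864107/1975176882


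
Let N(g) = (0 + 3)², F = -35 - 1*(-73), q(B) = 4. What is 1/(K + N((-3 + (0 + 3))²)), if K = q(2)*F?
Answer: 1/161 ≈ 0.0062112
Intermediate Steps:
F = 38 (F = -35 + 73 = 38)
N(g) = 9 (N(g) = 3² = 9)
K = 152 (K = 4*38 = 152)
1/(K + N((-3 + (0 + 3))²)) = 1/(152 + 9) = 1/161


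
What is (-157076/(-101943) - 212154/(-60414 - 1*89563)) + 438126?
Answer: 142523398699780/325300113 ≈ 4.3813e+5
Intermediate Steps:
(-157076/(-101943) - 212154/(-60414 - 1*89563)) + 438126 = (-157076*(-1/101943) - 212154/(-60414 - 89563)) + 438126 = (157076/101943 - 212154/(-149977)) + 438126 = (157076/101943 - 212154*(-1/149977)) + 438126 = (157076/101943 + 212154/149977) + 438126 = 961391542/325300113 + 438126 = 142523398699780/325300113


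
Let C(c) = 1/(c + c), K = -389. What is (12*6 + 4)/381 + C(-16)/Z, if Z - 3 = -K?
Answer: 952963/4779264 ≈ 0.19940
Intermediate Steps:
C(c) = 1/(2*c)
Z = 392 (Z = 3 - 1*(-389) = 3 + 389 = 392)
(12*6 + 4)/381 + C(-16)/Z = (12*6 + 4)/381 + ((½)/(-16))/392 = (72 + 4)*(1/381) + ((½)*(-1/16))*(1/392) = 76*(1/381) - 1/32*1/392 = 76/381 - 1/12544 = 952963/4779264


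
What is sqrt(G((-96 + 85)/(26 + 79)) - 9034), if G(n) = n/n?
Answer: I*sqrt(9033) ≈ 95.042*I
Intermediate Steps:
G(n) = 1
sqrt(G((-96 + 85)/(26 + 79)) - 9034) = sqrt(1 - 9034) = sqrt(-9033) = I*sqrt(9033)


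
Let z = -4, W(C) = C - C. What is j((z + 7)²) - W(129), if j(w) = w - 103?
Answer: -94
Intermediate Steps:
W(C) = 0
j(w) = -103 + w
j((z + 7)²) - W(129) = (-103 + (-4 + 7)²) - 1*0 = (-103 + 3²) + 0 = (-103 + 9) + 0 = -94 + 0 = -94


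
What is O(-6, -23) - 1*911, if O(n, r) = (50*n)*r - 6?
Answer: 5983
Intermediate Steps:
O(n, r) = -6 + 50*n*r (O(n, r) = 50*n*r - 6 = -6 + 50*n*r)
O(-6, -23) - 1*911 = (-6 + 50*(-6)*(-23)) - 1*911 = (-6 + 6900) - 911 = 6894 - 911 = 5983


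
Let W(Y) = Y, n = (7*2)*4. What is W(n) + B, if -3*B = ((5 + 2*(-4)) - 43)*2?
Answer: 260/3 ≈ 86.667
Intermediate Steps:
n = 56 (n = 14*4 = 56)
B = 92/3 (B = -((5 + 2*(-4)) - 43)*2/3 = -((5 - 8) - 43)*2/3 = -(-3 - 43)*2/3 = -(-46)*2/3 = -1/3*(-92) = 92/3 ≈ 30.667)
W(n) + B = 56 + 92/3 = 260/3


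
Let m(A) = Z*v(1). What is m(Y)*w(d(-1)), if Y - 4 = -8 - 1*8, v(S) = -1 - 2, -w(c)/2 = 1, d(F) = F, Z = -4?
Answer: -24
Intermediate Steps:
w(c) = -2 (w(c) = -2*1 = -2)
v(S) = -3
Y = -12 (Y = 4 + (-8 - 1*8) = 4 + (-8 - 8) = 4 - 16 = -12)
m(A) = 12 (m(A) = -4*(-3) = 12)
m(Y)*w(d(-1)) = 12*(-2) = -24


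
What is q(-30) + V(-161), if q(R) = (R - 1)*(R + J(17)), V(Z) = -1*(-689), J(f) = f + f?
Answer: 565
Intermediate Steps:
J(f) = 2*f
V(Z) = 689
q(R) = (-1 + R)*(34 + R) (q(R) = (R - 1)*(R + 2*17) = (-1 + R)*(R + 34) = (-1 + R)*(34 + R))
q(-30) + V(-161) = (-34 + (-30)² + 33*(-30)) + 689 = (-34 + 900 - 990) + 689 = -124 + 689 = 565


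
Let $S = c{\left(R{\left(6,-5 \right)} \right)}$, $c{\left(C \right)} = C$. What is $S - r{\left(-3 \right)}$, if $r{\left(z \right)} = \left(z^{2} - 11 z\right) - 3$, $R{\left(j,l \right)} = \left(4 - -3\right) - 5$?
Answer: $-37$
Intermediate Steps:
$R{\left(j,l \right)} = 2$ ($R{\left(j,l \right)} = \left(4 + 3\right) - 5 = 7 - 5 = 2$)
$S = 2$
$r{\left(z \right)} = -3 + z^{2} - 11 z$
$S - r{\left(-3 \right)} = 2 - \left(-3 + \left(-3\right)^{2} - -33\right) = 2 - \left(-3 + 9 + 33\right) = 2 - 39 = -37$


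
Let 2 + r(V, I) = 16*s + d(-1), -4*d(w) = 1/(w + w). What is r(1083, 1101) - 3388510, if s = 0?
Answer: -27108095/8 ≈ -3.3885e+6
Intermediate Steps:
d(w) = -1/(8*w) (d(w) = -1/(4*(w + w)) = -1/(2*w)/4 = -1/(8*w))
r(V, I) = -15/8 (r(V, I) = -2 + (16*0 - ⅛/(-1)) = -2 + (0 - ⅛*(-1)) = -2 + (0 + ⅛) = -2 + ⅛ = -15/8)
r(1083, 1101) - 3388510 = -15/8 - 3388510 = -27108095/8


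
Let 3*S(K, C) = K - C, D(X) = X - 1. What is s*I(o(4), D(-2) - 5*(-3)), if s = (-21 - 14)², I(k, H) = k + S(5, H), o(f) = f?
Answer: 6125/3 ≈ 2041.7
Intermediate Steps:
D(X) = -1 + X
S(K, C) = -C/3 + K/3 (S(K, C) = (K - C)/3 = -C/3 + K/3)
I(k, H) = 5/3 + k - H/3 (I(k, H) = k + (-H/3 + (⅓)*5) = k + (-H/3 + 5/3) = k + (5/3 - H/3) = 5/3 + k - H/3)
s = 1225 (s = (-35)² = 1225)
s*I(o(4), D(-2) - 5*(-3)) = 1225*(5/3 + 4 - ((-1 - 2) - 5*(-3))/3) = 1225*(5/3 + 4 - (-3 + 15)/3) = 1225*(5/3 + 4 - ⅓*12) = 1225*(5/3 + 4 - 4) = 1225*(5/3) = 6125/3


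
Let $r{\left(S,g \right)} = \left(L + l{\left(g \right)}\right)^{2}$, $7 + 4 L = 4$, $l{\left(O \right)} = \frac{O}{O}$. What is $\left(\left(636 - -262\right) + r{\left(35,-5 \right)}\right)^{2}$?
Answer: $\frac{206468161}{256} \approx 8.0652 \cdot 10^{5}$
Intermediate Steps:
$l{\left(O \right)} = 1$
$L = - \frac{3}{4}$ ($L = - \frac{7}{4} + \frac{1}{4} \cdot 4 = - \frac{7}{4} + 1 = - \frac{3}{4} \approx -0.75$)
$r{\left(S,g \right)} = \frac{1}{16}$ ($r{\left(S,g \right)} = \left(- \frac{3}{4} + 1\right)^{2} = \left(\frac{1}{4}\right)^{2} = \frac{1}{16}$)
$\left(\left(636 - -262\right) + r{\left(35,-5 \right)}\right)^{2} = \left(\left(636 - -262\right) + \frac{1}{16}\right)^{2} = \left(\left(636 + 262\right) + \frac{1}{16}\right)^{2} = \left(898 + \frac{1}{16}\right)^{2} = \left(\frac{14369}{16}\right)^{2} = \frac{206468161}{256}$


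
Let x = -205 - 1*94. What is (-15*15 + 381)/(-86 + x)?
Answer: -156/385 ≈ -0.40519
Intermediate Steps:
x = -299 (x = -205 - 94 = -299)
(-15*15 + 381)/(-86 + x) = (-15*15 + 381)/(-86 - 299) = (-225 + 381)/(-385) = 156*(-1/385) = -156/385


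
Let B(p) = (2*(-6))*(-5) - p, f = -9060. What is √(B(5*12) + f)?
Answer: 2*I*√2265 ≈ 95.184*I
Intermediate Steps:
B(p) = 60 - p (B(p) = -12*(-5) - p = 60 - p)
√(B(5*12) + f) = √((60 - 5*12) - 9060) = √((60 - 1*60) - 9060) = √((60 - 60) - 9060) = √(0 - 9060) = √(-9060) = 2*I*√2265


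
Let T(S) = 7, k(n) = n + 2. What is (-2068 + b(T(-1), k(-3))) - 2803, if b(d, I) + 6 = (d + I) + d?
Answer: -4864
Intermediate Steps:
k(n) = 2 + n
b(d, I) = -6 + I + 2*d (b(d, I) = -6 + ((d + I) + d) = -6 + ((I + d) + d) = -6 + (I + 2*d) = -6 + I + 2*d)
(-2068 + b(T(-1), k(-3))) - 2803 = (-2068 + (-6 + (2 - 3) + 2*7)) - 2803 = (-2068 + (-6 - 1 + 14)) - 2803 = (-2068 + 7) - 2803 = -2061 - 2803 = -4864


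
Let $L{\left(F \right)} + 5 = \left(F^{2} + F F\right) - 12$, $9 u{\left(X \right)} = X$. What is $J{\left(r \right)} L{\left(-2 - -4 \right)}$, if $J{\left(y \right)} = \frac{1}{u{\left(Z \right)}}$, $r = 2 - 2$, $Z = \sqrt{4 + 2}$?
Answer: $- \frac{27 \sqrt{6}}{2} \approx -33.068$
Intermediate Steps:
$Z = \sqrt{6} \approx 2.4495$
$u{\left(X \right)} = \frac{X}{9}$
$r = 0$ ($r = 2 - 2 = 0$)
$J{\left(y \right)} = \frac{3 \sqrt{6}}{2}$ ($J{\left(y \right)} = \frac{1}{\frac{1}{9} \sqrt{6}} = \frac{3 \sqrt{6}}{2}$)
$L{\left(F \right)} = -17 + 2 F^{2}$ ($L{\left(F \right)} = -5 - \left(12 - F^{2} - F F\right) = -5 + \left(\left(F^{2} + F^{2}\right) - 12\right) = -5 + \left(2 F^{2} - 12\right) = -5 + \left(-12 + 2 F^{2}\right) = -17 + 2 F^{2}$)
$J{\left(r \right)} L{\left(-2 - -4 \right)} = \frac{3 \sqrt{6}}{2} \left(-17 + 2 \left(-2 - -4\right)^{2}\right) = \frac{3 \sqrt{6}}{2} \left(-17 + 2 \left(-2 + 4\right)^{2}\right) = \frac{3 \sqrt{6}}{2} \left(-17 + 2 \cdot 2^{2}\right) = \frac{3 \sqrt{6}}{2} \left(-17 + 2 \cdot 4\right) = \frac{3 \sqrt{6}}{2} \left(-17 + 8\right) = \frac{3 \sqrt{6}}{2} \left(-9\right) = - \frac{27 \sqrt{6}}{2}$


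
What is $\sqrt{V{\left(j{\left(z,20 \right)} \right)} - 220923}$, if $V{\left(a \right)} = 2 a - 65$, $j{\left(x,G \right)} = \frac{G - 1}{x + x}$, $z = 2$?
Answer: $\frac{i \sqrt{883914}}{2} \approx 470.08 i$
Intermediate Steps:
$j{\left(x,G \right)} = \frac{-1 + G}{2 x}$
$V{\left(a \right)} = -65 + 2 a$ ($V{\left(a \right)} = 2 a - 65 = -65 + 2 a$)
$\sqrt{V{\left(j{\left(z,20 \right)} \right)} - 220923} = \sqrt{\left(-65 + 2 \frac{-1 + 20}{2 \cdot 2}\right) - 220923} = \sqrt{\left(-65 + 2 \cdot \frac{1}{2} \cdot \frac{1}{2} \cdot 19\right) - 220923} = \sqrt{\left(-65 + 2 \cdot \frac{19}{4}\right) - 220923} = \sqrt{\left(-65 + \frac{19}{2}\right) - 220923} = \sqrt{- \frac{111}{2} - 220923} = \sqrt{- \frac{441957}{2}} = \frac{i \sqrt{883914}}{2}$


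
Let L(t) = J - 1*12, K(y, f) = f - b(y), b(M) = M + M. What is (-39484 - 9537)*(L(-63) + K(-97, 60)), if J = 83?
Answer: -15931825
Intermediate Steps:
b(M) = 2*M
K(y, f) = f - 2*y
L(t) = 71 (L(t) = 83 - 1*12 = 83 - 12 = 71)
(-39484 - 9537)*(L(-63) + K(-97, 60)) = (-39484 - 9537)*(71 + (60 - 2*(-97))) = -49021*(71 + (60 + 194)) = -49021*(71 + 254) = -49021*325 = -15931825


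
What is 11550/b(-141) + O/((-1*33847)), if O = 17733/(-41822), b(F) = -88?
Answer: -371581638459/2831098468 ≈ -131.25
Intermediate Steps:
O = -17733/41822 (O = 17733*(-1/41822) = -17733/41822 ≈ -0.42401)
11550/b(-141) + O/((-1*33847)) = 11550/(-88) - 17733/(41822*((-1*33847))) = 11550*(-1/88) - 17733/41822/(-33847) = -525/4 - 17733/41822*(-1/33847) = -525/4 + 17733/1415549234 = -371581638459/2831098468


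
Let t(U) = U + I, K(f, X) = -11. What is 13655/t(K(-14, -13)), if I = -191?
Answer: -13655/202 ≈ -67.599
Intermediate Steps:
t(U) = -191 + U (t(U) = U - 191 = -191 + U)
13655/t(K(-14, -13)) = 13655/(-191 - 11) = 13655/(-202) = 13655*(-1/202) = -13655/202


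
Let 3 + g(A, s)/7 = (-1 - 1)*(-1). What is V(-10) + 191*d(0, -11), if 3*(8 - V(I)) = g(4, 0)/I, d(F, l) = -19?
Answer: -108637/30 ≈ -3621.2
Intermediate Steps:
g(A, s) = -7 (g(A, s) = -21 + 7*((-1 - 1)*(-1)) = -21 + 7*(-2*(-1)) = -21 + 7*2 = -21 + 14 = -7)
V(I) = 8 + 7/(3*I) (V(I) = 8 - (-7)/(3*I) = 8 + 7/(3*I))
V(-10) + 191*d(0, -11) = (8 + (7/3)/(-10)) + 191*(-19) = (8 + (7/3)*(-1/10)) - 3629 = (8 - 7/30) - 3629 = 233/30 - 3629 = -108637/30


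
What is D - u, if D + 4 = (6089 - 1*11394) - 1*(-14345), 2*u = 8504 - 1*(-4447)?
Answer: 5121/2 ≈ 2560.5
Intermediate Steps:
u = 12951/2 (u = (8504 - 1*(-4447))/2 = (8504 + 4447)/2 = (½)*12951 = 12951/2 ≈ 6475.5)
D = 9036 (D = -4 + ((6089 - 1*11394) - 1*(-14345)) = -4 + ((6089 - 11394) + 14345) = -4 + (-5305 + 14345) = -4 + 9040 = 9036)
D - u = 9036 - 1*12951/2 = 9036 - 12951/2 = 5121/2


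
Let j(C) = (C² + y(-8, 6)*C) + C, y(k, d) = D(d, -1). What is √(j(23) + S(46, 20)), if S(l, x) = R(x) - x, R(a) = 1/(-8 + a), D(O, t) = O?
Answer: √24123/6 ≈ 25.886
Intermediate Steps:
y(k, d) = d
j(C) = C² + 7*C (j(C) = (C² + 6*C) + C = C² + 7*C)
S(l, x) = 1/(-8 + x) - x
√(j(23) + S(46, 20)) = √(23*(7 + 23) + (1 - 1*20*(-8 + 20))/(-8 + 20)) = √(23*30 + (1 - 1*20*12)/12) = √(690 + (1 - 240)/12) = √(690 + (1/12)*(-239)) = √(690 - 239/12) = √(8041/12) = √24123/6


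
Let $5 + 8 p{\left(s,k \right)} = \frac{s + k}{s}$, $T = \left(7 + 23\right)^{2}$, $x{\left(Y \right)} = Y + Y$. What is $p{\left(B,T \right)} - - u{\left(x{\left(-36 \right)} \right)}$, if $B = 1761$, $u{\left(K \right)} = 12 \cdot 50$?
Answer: $\frac{351944}{587} \approx 599.56$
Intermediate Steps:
$x{\left(Y \right)} = 2 Y$
$u{\left(K \right)} = 600$
$T = 900$ ($T = 30^{2} = 900$)
$p{\left(s,k \right)} = - \frac{5}{8} + \frac{k + s}{8 s}$ ($p{\left(s,k \right)} = - \frac{5}{8} + \frac{\left(s + k\right) \frac{1}{s}}{8} = - \frac{5}{8} + \frac{\left(k + s\right) \frac{1}{s}}{8} = - \frac{5}{8} + \frac{\frac{1}{s} \left(k + s\right)}{8} = - \frac{5}{8} + \frac{k + s}{8 s}$)
$p{\left(B,T \right)} - - u{\left(x{\left(-36 \right)} \right)} = \frac{900 - 7044}{8 \cdot 1761} - \left(-1\right) 600 = \frac{1}{8} \cdot \frac{1}{1761} \left(900 - 7044\right) - -600 = \frac{1}{8} \cdot \frac{1}{1761} \left(-6144\right) + 600 = - \frac{256}{587} + 600 = \frac{351944}{587}$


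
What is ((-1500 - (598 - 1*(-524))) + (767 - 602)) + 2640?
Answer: 183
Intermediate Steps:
((-1500 - (598 - 1*(-524))) + (767 - 602)) + 2640 = ((-1500 - (598 + 524)) + 165) + 2640 = ((-1500 - 1*1122) + 165) + 2640 = ((-1500 - 1122) + 165) + 2640 = (-2622 + 165) + 2640 = -2457 + 2640 = 183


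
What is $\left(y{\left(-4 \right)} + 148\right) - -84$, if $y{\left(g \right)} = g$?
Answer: $228$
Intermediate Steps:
$\left(y{\left(-4 \right)} + 148\right) - -84 = \left(-4 + 148\right) - -84 = 144 + 84 = 228$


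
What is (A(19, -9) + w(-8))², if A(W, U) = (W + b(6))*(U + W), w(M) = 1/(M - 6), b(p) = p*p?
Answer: 59274601/196 ≈ 3.0242e+5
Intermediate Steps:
b(p) = p²
w(M) = 1/(-6 + M)
A(W, U) = (36 + W)*(U + W) (A(W, U) = (W + 6²)*(U + W) = (W + 36)*(U + W) = (36 + W)*(U + W))
(A(19, -9) + w(-8))² = ((19² + 36*(-9) + 36*19 - 9*19) + 1/(-6 - 8))² = ((361 - 324 + 684 - 171) + 1/(-14))² = (550 - 1/14)² = (7699/14)² = 59274601/196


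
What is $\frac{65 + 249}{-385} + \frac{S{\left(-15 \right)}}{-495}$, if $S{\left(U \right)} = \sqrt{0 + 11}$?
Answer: $- \frac{314}{385} - \frac{\sqrt{11}}{495} \approx -0.82228$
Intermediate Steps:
$S{\left(U \right)} = \sqrt{11}$
$\frac{65 + 249}{-385} + \frac{S{\left(-15 \right)}}{-495} = \frac{65 + 249}{-385} + \frac{\sqrt{11}}{-495} = 314 \left(- \frac{1}{385}\right) + \sqrt{11} \left(- \frac{1}{495}\right) = - \frac{314}{385} - \frac{\sqrt{11}}{495}$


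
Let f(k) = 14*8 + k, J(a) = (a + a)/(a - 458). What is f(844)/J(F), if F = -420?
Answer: 104921/105 ≈ 999.25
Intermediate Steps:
J(a) = 2*a/(-458 + a) (J(a) = (2*a)/(-458 + a) = 2*a/(-458 + a))
f(k) = 112 + k
f(844)/J(F) = (112 + 844)/((2*(-420)/(-458 - 420))) = 956/((2*(-420)/(-878))) = 956/((2*(-420)*(-1/878))) = 956/(420/439) = 956*(439/420) = 104921/105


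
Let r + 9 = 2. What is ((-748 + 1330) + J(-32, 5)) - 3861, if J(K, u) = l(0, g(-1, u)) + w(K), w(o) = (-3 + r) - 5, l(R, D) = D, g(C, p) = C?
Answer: -3295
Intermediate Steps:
r = -7 (r = -9 + 2 = -7)
w(o) = -15 (w(o) = (-3 - 7) - 5 = -10 - 5 = -15)
J(K, u) = -16 (J(K, u) = -1 - 15 = -16)
((-748 + 1330) + J(-32, 5)) - 3861 = ((-748 + 1330) - 16) - 3861 = (582 - 16) - 3861 = 566 - 3861 = -3295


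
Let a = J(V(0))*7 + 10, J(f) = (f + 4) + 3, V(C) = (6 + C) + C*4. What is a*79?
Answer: 7979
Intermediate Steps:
V(C) = 6 + 5*C (V(C) = (6 + C) + 4*C = 6 + 5*C)
J(f) = 7 + f (J(f) = (4 + f) + 3 = 7 + f)
a = 101 (a = (7 + (6 + 5*0))*7 + 10 = (7 + (6 + 0))*7 + 10 = (7 + 6)*7 + 10 = 13*7 + 10 = 91 + 10 = 101)
a*79 = 101*79 = 7979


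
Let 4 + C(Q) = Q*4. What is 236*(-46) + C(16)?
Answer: -10796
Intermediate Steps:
C(Q) = -4 + 4*Q (C(Q) = -4 + Q*4 = -4 + 4*Q)
236*(-46) + C(16) = 236*(-46) + (-4 + 4*16) = -10856 + (-4 + 64) = -10856 + 60 = -10796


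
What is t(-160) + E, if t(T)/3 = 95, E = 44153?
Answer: 44438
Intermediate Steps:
t(T) = 285 (t(T) = 3*95 = 285)
t(-160) + E = 285 + 44153 = 44438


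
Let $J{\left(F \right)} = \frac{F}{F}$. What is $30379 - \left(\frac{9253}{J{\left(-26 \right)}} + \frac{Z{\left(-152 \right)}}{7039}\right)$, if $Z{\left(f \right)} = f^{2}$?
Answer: $\frac{148682810}{7039} \approx 21123.0$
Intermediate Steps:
$J{\left(F \right)} = 1$
$30379 - \left(\frac{9253}{J{\left(-26 \right)}} + \frac{Z{\left(-152 \right)}}{7039}\right) = 30379 - \left(\frac{9253}{1} + \frac{\left(-152\right)^{2}}{7039}\right) = 30379 - \left(9253 \cdot 1 + 23104 \cdot \frac{1}{7039}\right) = 30379 - \left(9253 + \frac{23104}{7039}\right) = 30379 - \frac{65154971}{7039} = \frac{148682810}{7039}$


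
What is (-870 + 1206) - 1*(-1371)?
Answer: 1707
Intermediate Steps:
(-870 + 1206) - 1*(-1371) = 336 + 1371 = 1707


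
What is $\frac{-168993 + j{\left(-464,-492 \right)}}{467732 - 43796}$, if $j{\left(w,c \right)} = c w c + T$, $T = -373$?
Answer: $- \frac{56243531}{211968} \approx -265.34$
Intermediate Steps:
$j{\left(w,c \right)} = -373 + w c^{2}$ ($j{\left(w,c \right)} = c w c - 373 = w c^{2} - 373 = -373 + w c^{2}$)
$\frac{-168993 + j{\left(-464,-492 \right)}}{467732 - 43796} = \frac{-168993 - \left(373 + 464 \left(-492\right)^{2}\right)}{467732 - 43796} = \frac{-168993 - 112318069}{423936} = \left(-168993 - 112318069\right) \frac{1}{423936} = \left(-112487062\right) \frac{1}{423936} = - \frac{56243531}{211968}$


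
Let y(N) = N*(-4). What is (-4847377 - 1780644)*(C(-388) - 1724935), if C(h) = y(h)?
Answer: 11422618715043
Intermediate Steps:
y(N) = -4*N
C(h) = -4*h
(-4847377 - 1780644)*(C(-388) - 1724935) = (-4847377 - 1780644)*(-4*(-388) - 1724935) = -6628021*(1552 - 1724935) = -6628021*(-1723383) = 11422618715043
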